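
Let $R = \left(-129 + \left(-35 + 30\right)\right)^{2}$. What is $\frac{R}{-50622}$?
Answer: $- \frac{8978}{25311} \approx -0.35471$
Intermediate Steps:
$R = 17956$ ($R = \left(-129 - 5\right)^{2} = \left(-134\right)^{2} = 17956$)
$\frac{R}{-50622} = \frac{17956}{-50622} = 17956 \left(- \frac{1}{50622}\right) = - \frac{8978}{25311}$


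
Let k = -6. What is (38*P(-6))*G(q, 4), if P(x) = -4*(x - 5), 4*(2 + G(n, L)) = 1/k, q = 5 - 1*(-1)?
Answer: -10241/3 ≈ -3413.7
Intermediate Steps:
q = 6 (q = 5 + 1 = 6)
G(n, L) = -49/24 (G(n, L) = -2 + (¼)/(-6) = -2 + (¼)*(-⅙) = -2 - 1/24 = -49/24)
P(x) = 20 - 4*x (P(x) = -4*(-5 + x) = 20 - 4*x)
(38*P(-6))*G(q, 4) = (38*(20 - 4*(-6)))*(-49/24) = (38*(20 + 24))*(-49/24) = (38*44)*(-49/24) = 1672*(-49/24) = -10241/3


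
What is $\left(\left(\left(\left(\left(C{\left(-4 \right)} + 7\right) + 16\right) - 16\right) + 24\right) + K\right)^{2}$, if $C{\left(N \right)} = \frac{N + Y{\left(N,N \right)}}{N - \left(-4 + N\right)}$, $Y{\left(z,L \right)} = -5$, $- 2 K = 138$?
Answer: $\frac{25921}{16} \approx 1620.1$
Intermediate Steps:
$K = -69$ ($K = \left(- \frac{1}{2}\right) 138 = -69$)
$C{\left(N \right)} = - \frac{5}{4} + \frac{N}{4}$ ($C{\left(N \right)} = \frac{N - 5}{N - \left(-4 + N\right)} = \frac{-5 + N}{4} = \left(-5 + N\right) \frac{1}{4} = - \frac{5}{4} + \frac{N}{4}$)
$\left(\left(\left(\left(\left(C{\left(-4 \right)} + 7\right) + 16\right) - 16\right) + 24\right) + K\right)^{2} = \left(\left(\left(\left(\left(\left(- \frac{5}{4} + \frac{1}{4} \left(-4\right)\right) + 7\right) + 16\right) - 16\right) + 24\right) - 69\right)^{2} = \left(\left(\left(\left(\left(\left(- \frac{5}{4} - 1\right) + 7\right) + 16\right) - 16\right) + 24\right) - 69\right)^{2} = \left(\left(\left(\left(\left(- \frac{9}{4} + 7\right) + 16\right) - 16\right) + 24\right) - 69\right)^{2} = \left(\left(\left(\left(\frac{19}{4} + 16\right) - 16\right) + 24\right) - 69\right)^{2} = \left(\left(\left(\frac{83}{4} - 16\right) + 24\right) - 69\right)^{2} = \left(\left(\frac{19}{4} + 24\right) - 69\right)^{2} = \left(\frac{115}{4} - 69\right)^{2} = \left(- \frac{161}{4}\right)^{2} = \frac{25921}{16}$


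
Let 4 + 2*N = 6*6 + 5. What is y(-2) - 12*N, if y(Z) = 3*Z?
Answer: -228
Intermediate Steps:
N = 37/2 (N = -2 + (6*6 + 5)/2 = -2 + (36 + 5)/2 = -2 + (1/2)*41 = -2 + 41/2 = 37/2 ≈ 18.500)
y(-2) - 12*N = 3*(-2) - 12*37/2 = -6 - 222 = -228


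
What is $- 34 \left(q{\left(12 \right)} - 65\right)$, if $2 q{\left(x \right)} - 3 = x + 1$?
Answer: $1938$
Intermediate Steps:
$q{\left(x \right)} = 2 + \frac{x}{2}$ ($q{\left(x \right)} = \frac{3}{2} + \frac{x + 1}{2} = \frac{3}{2} + \frac{1 + x}{2} = \frac{3}{2} + \left(\frac{1}{2} + \frac{x}{2}\right) = 2 + \frac{x}{2}$)
$- 34 \left(q{\left(12 \right)} - 65\right) = - 34 \left(\left(2 + \frac{1}{2} \cdot 12\right) - 65\right) = - 34 \left(\left(2 + 6\right) - 65\right) = - 34 \left(8 - 65\right) = \left(-34\right) \left(-57\right) = 1938$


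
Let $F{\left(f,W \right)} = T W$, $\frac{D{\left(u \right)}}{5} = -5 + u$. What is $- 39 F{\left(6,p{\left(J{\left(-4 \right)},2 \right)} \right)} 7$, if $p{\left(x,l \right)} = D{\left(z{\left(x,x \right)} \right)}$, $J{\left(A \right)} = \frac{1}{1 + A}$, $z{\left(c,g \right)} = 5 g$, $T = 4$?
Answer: $36400$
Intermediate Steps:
$D{\left(u \right)} = -25 + 5 u$ ($D{\left(u \right)} = 5 \left(-5 + u\right) = -25 + 5 u$)
$p{\left(x,l \right)} = -25 + 25 x$ ($p{\left(x,l \right)} = -25 + 5 \cdot 5 x = -25 + 25 x$)
$F{\left(f,W \right)} = 4 W$
$- 39 F{\left(6,p{\left(J{\left(-4 \right)},2 \right)} \right)} 7 = - 39 \cdot 4 \left(-25 + \frac{25}{1 - 4}\right) 7 = - 39 \cdot 4 \left(-25 + \frac{25}{-3}\right) 7 = - 39 \cdot 4 \left(-25 + 25 \left(- \frac{1}{3}\right)\right) 7 = - 39 \cdot 4 \left(-25 - \frac{25}{3}\right) 7 = - 39 \cdot 4 \left(- \frac{100}{3}\right) 7 = \left(-39\right) \left(- \frac{400}{3}\right) 7 = 5200 \cdot 7 = 36400$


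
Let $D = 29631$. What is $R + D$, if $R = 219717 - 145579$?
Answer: $103769$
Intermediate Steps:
$R = 74138$
$R + D = 74138 + 29631 = 103769$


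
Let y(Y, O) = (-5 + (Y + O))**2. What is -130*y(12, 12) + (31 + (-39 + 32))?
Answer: -46906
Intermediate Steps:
y(Y, O) = (-5 + O + Y)**2 (y(Y, O) = (-5 + (O + Y))**2 = (-5 + O + Y)**2)
-130*y(12, 12) + (31 + (-39 + 32)) = -130*(-5 + 12 + 12)**2 + (31 + (-39 + 32)) = -130*19**2 + (31 - 7) = -130*361 + 24 = -46930 + 24 = -46906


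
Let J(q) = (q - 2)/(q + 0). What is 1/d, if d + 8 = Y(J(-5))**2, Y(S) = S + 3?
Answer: 25/284 ≈ 0.088028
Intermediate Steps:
J(q) = (-2 + q)/q
Y(S) = 3 + S
d = 284/25 (d = -8 + (3 + (-2 - 5)/(-5))**2 = -8 + (3 - 1/5*(-7))**2 = -8 + (3 + 7/5)**2 = -8 + (22/5)**2 = -8 + 484/25 = 284/25 ≈ 11.360)
1/d = 1/(284/25) = 25/284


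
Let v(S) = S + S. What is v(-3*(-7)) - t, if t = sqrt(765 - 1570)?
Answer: 42 - I*sqrt(805) ≈ 42.0 - 28.373*I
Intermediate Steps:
v(S) = 2*S
t = I*sqrt(805) (t = sqrt(-805) = I*sqrt(805) ≈ 28.373*I)
v(-3*(-7)) - t = 2*(-3*(-7)) - I*sqrt(805) = 2*21 - I*sqrt(805) = 42 - I*sqrt(805)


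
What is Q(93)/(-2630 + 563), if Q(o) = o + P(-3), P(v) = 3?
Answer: -32/689 ≈ -0.046444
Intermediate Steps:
Q(o) = 3 + o (Q(o) = o + 3 = 3 + o)
Q(93)/(-2630 + 563) = (3 + 93)/(-2630 + 563) = 96/(-2067) = 96*(-1/2067) = -32/689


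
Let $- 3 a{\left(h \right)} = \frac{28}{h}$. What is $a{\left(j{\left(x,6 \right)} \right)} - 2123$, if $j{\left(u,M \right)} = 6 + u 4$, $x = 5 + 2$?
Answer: $- \frac{108287}{51} \approx -2123.3$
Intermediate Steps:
$x = 7$
$j{\left(u,M \right)} = 6 + 4 u$
$a{\left(h \right)} = - \frac{28}{3 h}$ ($a{\left(h \right)} = - \frac{28 \frac{1}{h}}{3} = - \frac{28}{3 h}$)
$a{\left(j{\left(x,6 \right)} \right)} - 2123 = - \frac{28}{3 \left(6 + 4 \cdot 7\right)} - 2123 = - \frac{28}{3 \left(6 + 28\right)} - 2123 = - \frac{28}{3 \cdot 34} - 2123 = \left(- \frac{28}{3}\right) \frac{1}{34} - 2123 = - \frac{14}{51} - 2123 = - \frac{108287}{51}$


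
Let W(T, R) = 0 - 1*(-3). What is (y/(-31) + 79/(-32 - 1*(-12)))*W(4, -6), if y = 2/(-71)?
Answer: -521517/44020 ≈ -11.847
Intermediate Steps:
y = -2/71 (y = 2*(-1/71) = -2/71 ≈ -0.028169)
W(T, R) = 3 (W(T, R) = 0 + 3 = 3)
(y/(-31) + 79/(-32 - 1*(-12)))*W(4, -6) = (-2/71/(-31) + 79/(-32 - 1*(-12)))*3 = (-2/71*(-1/31) + 79/(-32 + 12))*3 = (2/2201 + 79/(-20))*3 = (2/2201 + 79*(-1/20))*3 = (2/2201 - 79/20)*3 = -173839/44020*3 = -521517/44020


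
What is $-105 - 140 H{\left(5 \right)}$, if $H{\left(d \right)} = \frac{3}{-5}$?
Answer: $-21$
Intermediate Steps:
$H{\left(d \right)} = - \frac{3}{5}$ ($H{\left(d \right)} = 3 \left(- \frac{1}{5}\right) = - \frac{3}{5}$)
$-105 - 140 H{\left(5 \right)} = -105 - -84 = -105 + 84 = -21$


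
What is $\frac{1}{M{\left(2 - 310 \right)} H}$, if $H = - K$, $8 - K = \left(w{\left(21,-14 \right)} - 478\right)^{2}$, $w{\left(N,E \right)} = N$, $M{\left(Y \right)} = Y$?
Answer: $- \frac{1}{64323028} \approx -1.5547 \cdot 10^{-8}$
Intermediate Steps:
$K = -208841$ ($K = 8 - \left(21 - 478\right)^{2} = 8 - \left(-457\right)^{2} = 8 - 208849 = -208841$)
$H = 208841$ ($H = \left(-1\right) \left(-208841\right) = 208841$)
$\frac{1}{M{\left(2 - 310 \right)} H} = \frac{1}{\left(2 - 310\right) 208841} = \frac{1}{-308} \cdot \frac{1}{208841} = \left(- \frac{1}{308}\right) \frac{1}{208841} = - \frac{1}{64323028}$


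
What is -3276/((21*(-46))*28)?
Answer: 39/322 ≈ 0.12112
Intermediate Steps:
-3276/((21*(-46))*28) = -3276/((-966*28)) = -3276/(-27048) = -3276*(-1/27048) = 39/322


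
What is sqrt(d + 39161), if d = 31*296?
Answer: sqrt(48337) ≈ 219.86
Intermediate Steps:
d = 9176
sqrt(d + 39161) = sqrt(9176 + 39161) = sqrt(48337)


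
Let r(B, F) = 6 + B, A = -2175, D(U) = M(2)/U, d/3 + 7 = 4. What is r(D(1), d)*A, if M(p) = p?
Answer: -17400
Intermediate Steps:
d = -9 (d = -21 + 3*4 = -21 + 12 = -9)
D(U) = 2/U
r(D(1), d)*A = (6 + 2/1)*(-2175) = (6 + 2*1)*(-2175) = (6 + 2)*(-2175) = 8*(-2175) = -17400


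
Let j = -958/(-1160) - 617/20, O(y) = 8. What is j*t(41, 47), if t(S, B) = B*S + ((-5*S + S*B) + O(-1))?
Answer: -31841499/290 ≈ -1.0980e+5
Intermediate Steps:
j = -8707/290 (j = -958*(-1/1160) - 617*1/20 = 479/580 - 617/20 = -8707/290 ≈ -30.024)
t(S, B) = 8 - 5*S + 2*B*S (t(S, B) = B*S + ((-5*S + S*B) + 8) = B*S + ((-5*S + B*S) + 8) = B*S + (8 - 5*S + B*S) = 8 - 5*S + 2*B*S)
j*t(41, 47) = -8707*(8 - 5*41 + 2*47*41)/290 = -8707*(8 - 205 + 3854)/290 = -8707/290*3657 = -31841499/290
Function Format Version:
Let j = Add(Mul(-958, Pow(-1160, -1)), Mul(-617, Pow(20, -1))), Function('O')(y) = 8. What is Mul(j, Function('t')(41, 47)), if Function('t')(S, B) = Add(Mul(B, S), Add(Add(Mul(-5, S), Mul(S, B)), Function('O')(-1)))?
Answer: Rational(-31841499, 290) ≈ -1.0980e+5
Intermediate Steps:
j = Rational(-8707, 290) (j = Add(Mul(-958, Rational(-1, 1160)), Mul(-617, Rational(1, 20))) = Add(Rational(479, 580), Rational(-617, 20)) = Rational(-8707, 290) ≈ -30.024)
Function('t')(S, B) = Add(8, Mul(-5, S), Mul(2, B, S)) (Function('t')(S, B) = Add(Mul(B, S), Add(Add(Mul(-5, S), Mul(S, B)), 8)) = Add(Mul(B, S), Add(Add(Mul(-5, S), Mul(B, S)), 8)) = Add(Mul(B, S), Add(8, Mul(-5, S), Mul(B, S))) = Add(8, Mul(-5, S), Mul(2, B, S)))
Mul(j, Function('t')(41, 47)) = Mul(Rational(-8707, 290), Add(8, Mul(-5, 41), Mul(2, 47, 41))) = Mul(Rational(-8707, 290), Add(8, -205, 3854)) = Mul(Rational(-8707, 290), 3657) = Rational(-31841499, 290)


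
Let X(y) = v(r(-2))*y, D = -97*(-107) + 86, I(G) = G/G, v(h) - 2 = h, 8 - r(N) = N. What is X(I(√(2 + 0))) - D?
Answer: -10453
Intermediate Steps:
r(N) = 8 - N
v(h) = 2 + h
I(G) = 1
D = 10465 (D = 10379 + 86 = 10465)
X(y) = 12*y (X(y) = (2 + (8 - 1*(-2)))*y = (2 + (8 + 2))*y = (2 + 10)*y = 12*y)
X(I(√(2 + 0))) - D = 12*1 - 1*10465 = 12 - 10465 = -10453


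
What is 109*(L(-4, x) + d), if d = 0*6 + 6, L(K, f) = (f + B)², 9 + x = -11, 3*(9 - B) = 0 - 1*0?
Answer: 13843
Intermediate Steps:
B = 9 (B = 9 - (0 - 1*0)/3 = 9 - (0 + 0)/3 = 9 - ⅓*0 = 9 + 0 = 9)
x = -20 (x = -9 - 11 = -20)
L(K, f) = (9 + f)² (L(K, f) = (f + 9)² = (9 + f)²)
d = 6 (d = 0 + 6 = 6)
109*(L(-4, x) + d) = 109*((9 - 20)² + 6) = 109*((-11)² + 6) = 109*(121 + 6) = 109*127 = 13843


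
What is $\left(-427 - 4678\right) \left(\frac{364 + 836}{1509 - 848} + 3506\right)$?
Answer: $- \frac{11836789930}{661} \approx -1.7907 \cdot 10^{7}$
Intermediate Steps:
$\left(-427 - 4678\right) \left(\frac{364 + 836}{1509 - 848} + 3506\right) = - 5105 \left(\frac{1200}{661} + 3506\right) = \left(-5105\right) \frac{2318666}{661} = - \frac{11836789930}{661}$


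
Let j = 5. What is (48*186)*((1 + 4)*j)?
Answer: 223200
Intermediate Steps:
(48*186)*((1 + 4)*j) = (48*186)*((1 + 4)*5) = 8928*(5*5) = 8928*25 = 223200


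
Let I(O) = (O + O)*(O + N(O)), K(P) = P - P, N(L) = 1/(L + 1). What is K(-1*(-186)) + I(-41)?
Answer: 67281/20 ≈ 3364.1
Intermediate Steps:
N(L) = 1/(1 + L)
K(P) = 0
I(O) = 2*O*(O + 1/(1 + O)) (I(O) = (O + O)*(O + 1/(1 + O)) = (2*O)*(O + 1/(1 + O)) = 2*O*(O + 1/(1 + O)))
K(-1*(-186)) + I(-41) = 0 + 2*(-41)*(1 - 41*(1 - 41))/(1 - 41) = 0 + 2*(-41)*(1 - 41*(-40))/(-40) = 0 + 2*(-41)*(-1/40)*(1 + 1640) = 0 + 2*(-41)*(-1/40)*1641 = 0 + 67281/20 = 67281/20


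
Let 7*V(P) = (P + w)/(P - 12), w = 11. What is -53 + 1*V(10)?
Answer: -109/2 ≈ -54.500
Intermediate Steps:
V(P) = (11 + P)/(7*(-12 + P)) (V(P) = ((P + 11)/(P - 12))/7 = ((11 + P)/(-12 + P))/7 = (11 + P)/(7*(-12 + P)))
-53 + 1*V(10) = -53 + 1*((11 + 10)/(7*(-12 + 10))) = -53 + 1*((⅐)*21/(-2)) = -53 + 1*((⅐)*(-½)*21) = -53 + 1*(-3/2) = -53 - 3/2 = -109/2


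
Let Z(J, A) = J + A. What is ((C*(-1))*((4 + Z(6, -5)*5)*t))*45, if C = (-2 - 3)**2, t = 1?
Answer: -10125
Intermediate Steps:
Z(J, A) = A + J
C = 25 (C = (-5)**2 = 25)
((C*(-1))*((4 + Z(6, -5)*5)*t))*45 = ((25*(-1))*((4 + (-5 + 6)*5)*1))*45 = -25*(4 + 1*5)*45 = -25*(4 + 5)*45 = -225*45 = -10125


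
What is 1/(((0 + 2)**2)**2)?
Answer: 1/16 ≈ 0.062500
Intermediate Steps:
1/(((0 + 2)**2)**2) = 1/((2**2)**2) = 1/(4**2) = 1/16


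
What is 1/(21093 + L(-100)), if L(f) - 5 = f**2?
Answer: 1/31098 ≈ 3.2156e-5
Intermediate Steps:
L(f) = 5 + f**2
1/(21093 + L(-100)) = 1/(21093 + (5 + (-100)**2)) = 1/(21093 + (5 + 10000)) = 1/(21093 + 10005) = 1/31098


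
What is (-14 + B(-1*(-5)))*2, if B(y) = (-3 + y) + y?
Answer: -14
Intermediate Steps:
B(y) = -3 + 2*y
(-14 + B(-1*(-5)))*2 = (-14 + (-3 + 2*(-1*(-5))))*2 = (-14 + (-3 + 2*5))*2 = (-14 + (-3 + 10))*2 = (-14 + 7)*2 = -7*2 = -14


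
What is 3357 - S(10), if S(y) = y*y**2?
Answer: 2357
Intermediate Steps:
S(y) = y**3
3357 - S(10) = 3357 - 1*10**3 = 3357 - 1*1000 = 3357 - 1000 = 2357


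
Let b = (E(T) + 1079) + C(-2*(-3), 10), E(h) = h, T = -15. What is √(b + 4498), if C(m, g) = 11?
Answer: √5573 ≈ 74.653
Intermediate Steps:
b = 1075 (b = (-15 + 1079) + 11 = 1064 + 11 = 1075)
√(b + 4498) = √(1075 + 4498) = √5573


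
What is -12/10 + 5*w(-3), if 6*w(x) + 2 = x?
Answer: -161/30 ≈ -5.3667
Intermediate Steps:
w(x) = -⅓ + x/6
-12/10 + 5*w(-3) = -12/10 + 5*(-⅓ + (⅙)*(-3)) = -12*⅒ + 5*(-⅓ - ½) = -6/5 + 5*(-⅚) = -6/5 - 25/6 = -161/30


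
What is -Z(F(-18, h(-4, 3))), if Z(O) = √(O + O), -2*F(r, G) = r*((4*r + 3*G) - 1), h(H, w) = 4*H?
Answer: -33*I*√2 ≈ -46.669*I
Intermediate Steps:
F(r, G) = -r*(-1 + 3*G + 4*r)/2 (F(r, G) = -r*((4*r + 3*G) - 1)/2 = -r*((3*G + 4*r) - 1)/2 = -r*(-1 + 3*G + 4*r)/2)
Z(O) = √2*√O (Z(O) = √(2*O) = √2*√O)
-Z(F(-18, h(-4, 3))) = -√2*√((½)*(-18)*(1 - 4*(-18) - 12*(-4))) = -√2*√((½)*(-18)*(1 + 72 - 3*(-16))) = -√2*√((½)*(-18)*(1 + 72 + 48)) = -√2*√((½)*(-18)*121) = -√2*√(-1089) = -√2*33*I = -33*I*√2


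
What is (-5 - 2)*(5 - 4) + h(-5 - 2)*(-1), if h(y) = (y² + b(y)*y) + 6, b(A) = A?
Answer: -111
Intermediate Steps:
h(y) = 6 + 2*y² (h(y) = (y² + y*y) + 6 = (y² + y²) + 6 = 2*y² + 6 = 6 + 2*y²)
(-5 - 2)*(5 - 4) + h(-5 - 2)*(-1) = (-5 - 2)*(5 - 4) + (6 + 2*(-5 - 2)²)*(-1) = -7*1 + (6 + 2*(-7)²)*(-1) = -7 + (6 + 2*49)*(-1) = -7 + (6 + 98)*(-1) = -7 + 104*(-1) = -7 - 104 = -111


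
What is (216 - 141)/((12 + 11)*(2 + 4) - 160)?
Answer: -75/22 ≈ -3.4091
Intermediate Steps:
(216 - 141)/((12 + 11)*(2 + 4) - 160) = 75/(23*6 - 160) = 75/(138 - 160) = 75/(-22) = 75*(-1/22) = -75/22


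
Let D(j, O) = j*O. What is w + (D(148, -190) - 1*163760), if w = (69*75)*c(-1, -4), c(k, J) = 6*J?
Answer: -316080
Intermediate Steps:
w = -124200 (w = (69*75)*(6*(-4)) = 5175*(-24) = -124200)
D(j, O) = O*j
w + (D(148, -190) - 1*163760) = -124200 + (-190*148 - 1*163760) = -124200 + (-28120 - 163760) = -124200 - 191880 = -316080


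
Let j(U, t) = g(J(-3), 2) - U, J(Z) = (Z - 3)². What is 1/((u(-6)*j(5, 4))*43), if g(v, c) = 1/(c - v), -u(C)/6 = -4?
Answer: -17/88236 ≈ -0.00019267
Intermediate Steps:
J(Z) = (-3 + Z)²
u(C) = 24 (u(C) = -6*(-4) = 24)
j(U, t) = -1/34 - U (j(U, t) = 1/(2 - (-3 - 3)²) - U = 1/(2 - 1*(-6)²) - U = 1/(2 - 1*36) - U = 1/(2 - 36) - U = 1/(-34) - U = -1/34 - U)
1/((u(-6)*j(5, 4))*43) = 1/((24*(-1/34 - 1*5))*43) = 1/((24*(-1/34 - 5))*43) = 1/((24*(-171/34))*43) = 1/(-2052/17*43) = 1/(-88236/17) = -17/88236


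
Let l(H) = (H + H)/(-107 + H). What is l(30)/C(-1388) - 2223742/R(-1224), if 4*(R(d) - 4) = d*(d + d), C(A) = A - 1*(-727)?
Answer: -56568425527/19063267762 ≈ -2.9674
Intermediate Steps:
C(A) = 727 + A (C(A) = A + 727 = 727 + A)
R(d) = 4 + d²/2 (R(d) = 4 + (d*(d + d))/4 = 4 + (d*(2*d))/4 = 4 + (2*d²)/4 = 4 + d²/2)
l(H) = 2*H/(-107 + H) (l(H) = (2*H)/(-107 + H) = 2*H/(-107 + H))
l(30)/C(-1388) - 2223742/R(-1224) = (2*30/(-107 + 30))/(727 - 1388) - 2223742/(4 + (½)*(-1224)²) = (2*30/(-77))/(-661) - 2223742/(4 + (½)*1498176) = (2*30*(-1/77))*(-1/661) - 2223742/(4 + 749088) = -60/77*(-1/661) - 2223742/749092 = 60/50897 - 2223742*1/749092 = 60/50897 - 1111871/374546 = -56568425527/19063267762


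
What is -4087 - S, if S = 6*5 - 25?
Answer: -4092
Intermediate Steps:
S = 5 (S = 30 - 25 = 5)
-4087 - S = -4087 - 1*5 = -4087 - 5 = -4092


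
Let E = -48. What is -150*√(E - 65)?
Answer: -150*I*√113 ≈ -1594.5*I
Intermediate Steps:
-150*√(E - 65) = -150*√(-48 - 65) = -150*I*√113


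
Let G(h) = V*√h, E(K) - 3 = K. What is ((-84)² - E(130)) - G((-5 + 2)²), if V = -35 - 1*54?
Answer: 7190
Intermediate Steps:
E(K) = 3 + K
V = -89 (V = -35 - 54 = -89)
G(h) = -89*√h
((-84)² - E(130)) - G((-5 + 2)²) = ((-84)² - (3 + 130)) - (-89)*√((-5 + 2)²) = (7056 - 1*133) - (-89)*√((-3)²) = (7056 - 133) - (-89)*√9 = 6923 - (-89)*3 = 6923 - 1*(-267) = 6923 + 267 = 7190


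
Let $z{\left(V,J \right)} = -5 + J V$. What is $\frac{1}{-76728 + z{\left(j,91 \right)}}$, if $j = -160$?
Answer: $- \frac{1}{91293} \approx -1.0954 \cdot 10^{-5}$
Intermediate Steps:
$\frac{1}{-76728 + z{\left(j,91 \right)}} = \frac{1}{-76728 + \left(-5 + 91 \left(-160\right)\right)} = \frac{1}{-76728 - 14565} = \frac{1}{-91293} = - \frac{1}{91293}$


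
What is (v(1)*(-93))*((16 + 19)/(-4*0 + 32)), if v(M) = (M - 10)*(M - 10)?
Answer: -263655/32 ≈ -8239.2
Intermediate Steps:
v(M) = (-10 + M)² (v(M) = (-10 + M)*(-10 + M) = (-10 + M)²)
(v(1)*(-93))*((16 + 19)/(-4*0 + 32)) = ((-10 + 1)²*(-93))*((16 + 19)/(-4*0 + 32)) = ((-9)²*(-93))*(35/(0 + 32)) = (81*(-93))*(35/32) = -263655/32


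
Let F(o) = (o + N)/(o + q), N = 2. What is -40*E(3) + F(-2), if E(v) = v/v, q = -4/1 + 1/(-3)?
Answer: -40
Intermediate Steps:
q = -13/3 (q = -4*1 + 1*(-⅓) = -4 - ⅓ = -13/3 ≈ -4.3333)
E(v) = 1
F(o) = (2 + o)/(-13/3 + o) (F(o) = (o + 2)/(o - 13/3) = (2 + o)/(-13/3 + o))
-40*E(3) + F(-2) = -40*1 + 3*(2 - 2)/(-13 + 3*(-2)) = -40 + 3*0/(-13 - 6) = -40 + 3*0/(-19) = -40 + 3*(-1/19)*0 = -40 + 0 = -40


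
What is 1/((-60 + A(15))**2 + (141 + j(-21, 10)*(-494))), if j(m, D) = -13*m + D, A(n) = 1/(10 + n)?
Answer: -625/85041124 ≈ -7.3494e-6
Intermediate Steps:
j(m, D) = D - 13*m
1/((-60 + A(15))**2 + (141 + j(-21, 10)*(-494))) = 1/((-60 + 1/(10 + 15))**2 + (141 + (10 - 13*(-21))*(-494))) = 1/((-60 + 1/25)**2 + (141 + (10 + 273)*(-494))) = 1/((-60 + 1/25)**2 + (141 + 283*(-494))) = 1/((-1499/25)**2 + (141 - 139802)) = 1/(2247001/625 - 139661) = 1/(-85041124/625) = -625/85041124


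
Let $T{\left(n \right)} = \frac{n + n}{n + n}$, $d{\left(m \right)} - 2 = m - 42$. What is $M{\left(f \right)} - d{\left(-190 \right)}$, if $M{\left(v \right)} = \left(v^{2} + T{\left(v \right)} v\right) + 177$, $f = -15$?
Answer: $617$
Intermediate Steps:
$d{\left(m \right)} = -40 + m$ ($d{\left(m \right)} = 2 + \left(m - 42\right) = 2 + \left(-42 + m\right) = -40 + m$)
$T{\left(n \right)} = 1$ ($T{\left(n \right)} = \frac{2 n}{2 n} = 2 n \frac{1}{2 n} = 1$)
$M{\left(v \right)} = 177 + v + v^{2}$ ($M{\left(v \right)} = \left(v^{2} + 1 v\right) + 177 = \left(v^{2} + v\right) + 177 = \left(v + v^{2}\right) + 177 = 177 + v + v^{2}$)
$M{\left(f \right)} - d{\left(-190 \right)} = \left(177 - 15 + \left(-15\right)^{2}\right) - \left(-40 - 190\right) = \left(177 - 15 + 225\right) - -230 = 387 + 230 = 617$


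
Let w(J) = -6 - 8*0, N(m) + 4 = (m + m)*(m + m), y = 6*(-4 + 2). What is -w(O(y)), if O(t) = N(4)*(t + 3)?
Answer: 6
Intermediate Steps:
y = -12 (y = 6*(-2) = -12)
N(m) = -4 + 4*m**2 (N(m) = -4 + (m + m)*(m + m) = -4 + (2*m)*(2*m) = -4 + 4*m**2)
O(t) = 180 + 60*t (O(t) = (-4 + 4*4**2)*(t + 3) = (-4 + 4*16)*(3 + t) = (-4 + 64)*(3 + t) = 60*(3 + t) = 180 + 60*t)
w(J) = -6 (w(J) = -6 + 0 = -6)
-w(O(y)) = -1*(-6) = 6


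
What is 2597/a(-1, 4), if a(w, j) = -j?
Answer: -2597/4 ≈ -649.25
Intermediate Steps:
2597/a(-1, 4) = 2597/((-1*4)) = 2597/(-4) = 2597*(-¼) = -2597/4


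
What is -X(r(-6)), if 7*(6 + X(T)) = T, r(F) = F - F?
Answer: 6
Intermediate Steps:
r(F) = 0
X(T) = -6 + T/7
-X(r(-6)) = -(-6 + (1/7)*0) = -(-6 + 0) = -1*(-6) = 6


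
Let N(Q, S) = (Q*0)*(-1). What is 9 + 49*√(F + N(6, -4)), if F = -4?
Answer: 9 + 98*I ≈ 9.0 + 98.0*I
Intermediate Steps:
N(Q, S) = 0 (N(Q, S) = 0*(-1) = 0)
9 + 49*√(F + N(6, -4)) = 9 + 49*√(-4 + 0) = 9 + 49*√(-4) = 9 + 49*(2*I) = 9 + 98*I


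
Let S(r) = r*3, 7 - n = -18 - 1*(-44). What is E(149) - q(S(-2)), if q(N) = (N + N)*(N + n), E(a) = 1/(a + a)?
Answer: -89399/298 ≈ -300.00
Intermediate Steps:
E(a) = 1/(2*a)
n = -19 (n = 7 - (-18 - 1*(-44)) = 7 - (-18 + 44) = 7 - 1*26 = 7 - 26 = -19)
S(r) = 3*r
q(N) = 2*N*(-19 + N) (q(N) = (N + N)*(N - 19) = (2*N)*(-19 + N) = 2*N*(-19 + N))
E(149) - q(S(-2)) = (½)/149 - 2*3*(-2)*(-19 + 3*(-2)) = (½)*(1/149) - 2*(-6)*(-19 - 6) = 1/298 - 2*(-6)*(-25) = 1/298 - 1*300 = 1/298 - 300 = -89399/298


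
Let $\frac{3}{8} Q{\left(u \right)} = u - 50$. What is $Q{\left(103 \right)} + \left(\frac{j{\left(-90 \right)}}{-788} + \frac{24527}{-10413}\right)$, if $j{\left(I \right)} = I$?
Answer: $\frac{570656323}{4102722} \approx 139.09$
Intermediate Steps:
$Q{\left(u \right)} = - \frac{400}{3} + \frac{8 u}{3}$ ($Q{\left(u \right)} = \frac{8 \left(u - 50\right)}{3} = \frac{8 \left(-50 + u\right)}{3} = - \frac{400}{3} + \frac{8 u}{3}$)
$Q{\left(103 \right)} + \left(\frac{j{\left(-90 \right)}}{-788} + \frac{24527}{-10413}\right) = \left(- \frac{400}{3} + \frac{8}{3} \cdot 103\right) + \left(- \frac{90}{-788} + \frac{24527}{-10413}\right) = \left(- \frac{400}{3} + \frac{824}{3}\right) + \left(\left(-90\right) \left(- \frac{1}{788}\right) + 24527 \left(- \frac{1}{10413}\right)\right) = \frac{424}{3} + \left(\frac{45}{394} - \frac{24527}{10413}\right) = \frac{424}{3} - \frac{9195053}{4102722} = \frac{570656323}{4102722}$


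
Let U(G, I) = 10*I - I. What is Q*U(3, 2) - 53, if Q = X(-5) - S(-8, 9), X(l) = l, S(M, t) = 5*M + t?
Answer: 415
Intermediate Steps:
S(M, t) = t + 5*M
U(G, I) = 9*I
Q = 26 (Q = -5 - (9 + 5*(-8)) = -5 - (9 - 40) = -5 - 1*(-31) = -5 + 31 = 26)
Q*U(3, 2) - 53 = 26*(9*2) - 53 = 26*18 - 53 = 468 - 53 = 415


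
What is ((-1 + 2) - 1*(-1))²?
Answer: 4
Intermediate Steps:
((-1 + 2) - 1*(-1))² = (1 + 1)² = 2² = 4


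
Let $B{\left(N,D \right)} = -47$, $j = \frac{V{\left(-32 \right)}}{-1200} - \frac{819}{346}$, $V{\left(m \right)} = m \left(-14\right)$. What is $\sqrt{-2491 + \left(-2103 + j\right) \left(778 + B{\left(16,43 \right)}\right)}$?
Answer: $\frac{i \sqrt{41529734782314}}{5190} \approx 1241.7 i$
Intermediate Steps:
$V{\left(m \right)} = - 14 m$
$j = - \frac{71113}{25950}$ ($j = \frac{\left(-14\right) \left(-32\right)}{-1200} - \frac{819}{346} = 448 \left(- \frac{1}{1200}\right) - \frac{819}{346} = - \frac{28}{75} - \frac{819}{346} = - \frac{71113}{25950} \approx -2.7404$)
$\sqrt{-2491 + \left(-2103 + j\right) \left(778 + B{\left(16,43 \right)}\right)} = \sqrt{-2491 + \left(-2103 - \frac{71113}{25950}\right) \left(778 - 47\right)} = \sqrt{-2491 - \frac{39944736953}{25950}} = \sqrt{- \frac{40009378403}{25950}} = \frac{i \sqrt{41529734782314}}{5190}$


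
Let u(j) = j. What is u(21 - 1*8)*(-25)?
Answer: -325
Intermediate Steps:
u(21 - 1*8)*(-25) = (21 - 1*8)*(-25) = (21 - 8)*(-25) = 13*(-25) = -325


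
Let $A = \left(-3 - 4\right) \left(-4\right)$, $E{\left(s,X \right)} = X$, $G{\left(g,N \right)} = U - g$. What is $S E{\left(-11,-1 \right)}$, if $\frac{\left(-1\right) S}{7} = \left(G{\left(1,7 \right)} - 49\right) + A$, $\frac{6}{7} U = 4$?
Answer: $- \frac{364}{3} \approx -121.33$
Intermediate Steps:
$U = \frac{14}{3}$ ($U = \frac{7}{6} \cdot 4 = \frac{14}{3} \approx 4.6667$)
$G{\left(g,N \right)} = \frac{14}{3} - g$
$A = 28$ ($A = \left(-7\right) \left(-4\right) = 28$)
$S = \frac{364}{3}$ ($S = - 7 \left(\left(\left(\frac{14}{3} - 1\right) - 49\right) + 28\right) = - 7 \left(\left(\frac{11}{3} - 49\right) + 28\right) = - 7 \left(- \frac{136}{3} + 28\right) = \left(-7\right) \left(- \frac{52}{3}\right) = \frac{364}{3} \approx 121.33$)
$S E{\left(-11,-1 \right)} = \frac{364}{3} \left(-1\right) = - \frac{364}{3}$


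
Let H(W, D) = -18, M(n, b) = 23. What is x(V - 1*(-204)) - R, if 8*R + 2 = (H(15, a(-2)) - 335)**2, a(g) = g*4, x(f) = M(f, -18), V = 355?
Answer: -124423/8 ≈ -15553.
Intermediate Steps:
x(f) = 23
a(g) = 4*g
R = 124607/8 (R = -1/4 + (-18 - 335)**2/8 = -1/4 + (1/8)*(-353)**2 = -1/4 + (1/8)*124609 = -1/4 + 124609/8 = 124607/8 ≈ 15576.)
x(V - 1*(-204)) - R = 23 - 1*124607/8 = 23 - 124607/8 = -124423/8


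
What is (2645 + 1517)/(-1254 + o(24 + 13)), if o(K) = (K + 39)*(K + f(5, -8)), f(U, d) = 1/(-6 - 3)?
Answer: 18729/6973 ≈ 2.6859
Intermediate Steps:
f(U, d) = -⅑ (f(U, d) = 1/(-9) = -⅑)
o(K) = (39 + K)*(-⅑ + K) (o(K) = (K + 39)*(K - ⅑) = (39 + K)*(-⅑ + K))
(2645 + 1517)/(-1254 + o(24 + 13)) = (2645 + 1517)/(-1254 + (-13/3 + (24 + 13)² + 350*(24 + 13)/9)) = 4162/(-1254 + (-13/3 + 37² + (350/9)*37)) = 4162/(-1254 + (-13/3 + 1369 + 12950/9)) = 4162/(-1254 + 25232/9) = 4162/(13946/9) = 4162*(9/13946) = 18729/6973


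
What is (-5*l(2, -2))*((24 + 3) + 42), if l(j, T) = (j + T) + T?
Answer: 690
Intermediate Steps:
l(j, T) = j + 2*T (l(j, T) = (T + j) + T = j + 2*T)
(-5*l(2, -2))*((24 + 3) + 42) = (-5*(2 + 2*(-2)))*((24 + 3) + 42) = (-5*(2 - 4))*(27 + 42) = -5*(-2)*69 = 10*69 = 690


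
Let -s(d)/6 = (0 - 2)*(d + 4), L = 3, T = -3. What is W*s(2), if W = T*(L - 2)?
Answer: -216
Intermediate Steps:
s(d) = 48 + 12*d (s(d) = -6*(0 - 2)*(d + 4) = -(-12)*(4 + d) = -6*(-8 - 2*d) = 48 + 12*d)
W = -3 (W = -3*(3 - 2) = -3*1 = -3)
W*s(2) = -3*(48 + 12*2) = -3*(48 + 24) = -3*72 = -216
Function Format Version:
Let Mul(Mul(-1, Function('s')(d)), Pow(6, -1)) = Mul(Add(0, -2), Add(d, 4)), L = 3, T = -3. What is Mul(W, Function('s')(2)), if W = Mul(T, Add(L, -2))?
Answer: -216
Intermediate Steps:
Function('s')(d) = Add(48, Mul(12, d)) (Function('s')(d) = Mul(-6, Mul(Add(0, -2), Add(d, 4))) = Mul(-6, Mul(-2, Add(4, d))) = Mul(-6, Add(-8, Mul(-2, d))) = Add(48, Mul(12, d)))
W = -3 (W = Mul(-3, Add(3, -2)) = Mul(-3, 1) = -3)
Mul(W, Function('s')(2)) = Mul(-3, Add(48, Mul(12, 2))) = Mul(-3, Add(48, 24)) = Mul(-3, 72) = -216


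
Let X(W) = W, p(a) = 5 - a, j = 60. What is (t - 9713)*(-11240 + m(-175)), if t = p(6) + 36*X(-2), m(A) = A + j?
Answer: 111120030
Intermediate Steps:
m(A) = 60 + A (m(A) = A + 60 = 60 + A)
t = -73 (t = (5 - 1*6) + 36*(-2) = (5 - 6) - 72 = -1 - 72 = -73)
(t - 9713)*(-11240 + m(-175)) = (-73 - 9713)*(-11240 + (60 - 175)) = -9786*(-11240 - 115) = -9786*(-11355) = 111120030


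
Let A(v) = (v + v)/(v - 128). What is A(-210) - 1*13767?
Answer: -2326413/169 ≈ -13766.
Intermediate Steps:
A(v) = 2*v/(-128 + v) (A(v) = (2*v)/(-128 + v) = 2*v/(-128 + v))
A(-210) - 1*13767 = 2*(-210)/(-128 - 210) - 1*13767 = 2*(-210)/(-338) - 13767 = 2*(-210)*(-1/338) - 13767 = 210/169 - 13767 = -2326413/169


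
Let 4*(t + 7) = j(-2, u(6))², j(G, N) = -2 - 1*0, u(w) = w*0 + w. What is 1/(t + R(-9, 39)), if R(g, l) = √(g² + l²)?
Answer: 1/261 + √178/522 ≈ 0.029390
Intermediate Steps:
u(w) = w (u(w) = 0 + w = w)
j(G, N) = -2 (j(G, N) = -2 + 0 = -2)
t = -6 (t = -7 + (¼)*(-2)² = -7 + (¼)*4 = -7 + 1 = -6)
1/(t + R(-9, 39)) = 1/(-6 + √((-9)² + 39²)) = 1/(-6 + √(81 + 1521)) = 1/(-6 + √1602) = 1/(-6 + 3*√178)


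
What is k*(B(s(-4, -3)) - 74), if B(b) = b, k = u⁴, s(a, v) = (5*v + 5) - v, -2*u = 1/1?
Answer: -81/16 ≈ -5.0625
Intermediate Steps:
u = -½ (u = -½/1 = -½*1 = -½ ≈ -0.50000)
s(a, v) = 5 + 4*v (s(a, v) = (5 + 5*v) - v = 5 + 4*v)
k = 1/16 (k = (-½)⁴ = 1/16 ≈ 0.062500)
k*(B(s(-4, -3)) - 74) = ((5 + 4*(-3)) - 74)/16 = ((5 - 12) - 74)/16 = (-7 - 74)/16 = (1/16)*(-81) = -81/16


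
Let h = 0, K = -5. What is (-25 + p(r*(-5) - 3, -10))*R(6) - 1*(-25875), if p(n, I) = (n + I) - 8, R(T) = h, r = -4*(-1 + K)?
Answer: 25875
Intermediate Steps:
r = 24 (r = -4*(-1 - 5) = -4*(-6) = 24)
R(T) = 0
p(n, I) = -8 + I + n (p(n, I) = (I + n) - 8 = -8 + I + n)
(-25 + p(r*(-5) - 3, -10))*R(6) - 1*(-25875) = (-25 + (-8 - 10 + (24*(-5) - 3)))*0 - 1*(-25875) = (-25 + (-8 - 10 + (-120 - 3)))*0 + 25875 = (-25 + (-8 - 10 - 123))*0 + 25875 = (-25 - 141)*0 + 25875 = -166*0 + 25875 = 0 + 25875 = 25875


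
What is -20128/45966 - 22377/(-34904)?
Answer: 163016735/802198632 ≈ 0.20321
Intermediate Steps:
-20128/45966 - 22377/(-34904) = -20128*1/45966 - 22377*(-1/34904) = -10064/22983 + 22377/34904 = 163016735/802198632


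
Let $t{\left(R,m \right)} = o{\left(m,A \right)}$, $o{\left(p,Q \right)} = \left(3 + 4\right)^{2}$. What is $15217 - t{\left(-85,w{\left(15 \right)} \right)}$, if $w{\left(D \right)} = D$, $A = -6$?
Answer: $15168$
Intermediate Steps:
$o{\left(p,Q \right)} = 49$ ($o{\left(p,Q \right)} = 7^{2} = 49$)
$t{\left(R,m \right)} = 49$
$15217 - t{\left(-85,w{\left(15 \right)} \right)} = 15217 - 49 = 15168$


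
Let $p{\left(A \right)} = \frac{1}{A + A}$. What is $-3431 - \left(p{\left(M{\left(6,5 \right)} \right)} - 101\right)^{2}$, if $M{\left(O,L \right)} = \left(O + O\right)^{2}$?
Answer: $- \frac{1130634433}{82944} \approx -13631.0$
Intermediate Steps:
$M{\left(O,L \right)} = 4 O^{2}$ ($M{\left(O,L \right)} = \left(2 O\right)^{2} = 4 O^{2}$)
$p{\left(A \right)} = \frac{1}{2 A}$
$-3431 - \left(p{\left(M{\left(6,5 \right)} \right)} - 101\right)^{2} = -3431 - \left(\frac{1}{2 \cdot 4 \cdot 6^{2}} - 101\right)^{2} = -3431 - \left(\frac{1}{2 \cdot 4 \cdot 36} - 101\right)^{2} = -3431 - \left(\frac{1}{2 \cdot 144} - 101\right)^{2} = -3431 - \left(\frac{1}{2} \cdot \frac{1}{144} - 101\right)^{2} = -3431 - \left(\frac{1}{288} - 101\right)^{2} = -3431 - \left(- \frac{29087}{288}\right)^{2} = -3431 - \frac{846053569}{82944} = - \frac{1130634433}{82944}$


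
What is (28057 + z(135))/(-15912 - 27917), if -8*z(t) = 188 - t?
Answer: -224403/350632 ≈ -0.64000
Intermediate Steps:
z(t) = -47/2 + t/8 (z(t) = -(188 - t)/8 = -47/2 + t/8)
(28057 + z(135))/(-15912 - 27917) = (28057 + (-47/2 + (1/8)*135))/(-15912 - 27917) = (28057 + (-47/2 + 135/8))/(-43829) = (28057 - 53/8)*(-1/43829) = (224403/8)*(-1/43829) = -224403/350632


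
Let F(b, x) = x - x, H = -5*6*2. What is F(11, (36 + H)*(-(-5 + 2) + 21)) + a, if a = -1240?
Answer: -1240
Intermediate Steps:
H = -60 (H = -30*2 = -60)
F(b, x) = 0
F(11, (36 + H)*(-(-5 + 2) + 21)) + a = 0 - 1240 = -1240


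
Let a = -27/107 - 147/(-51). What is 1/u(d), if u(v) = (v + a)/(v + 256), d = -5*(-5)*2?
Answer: 278307/47867 ≈ 5.8142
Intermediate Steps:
d = 50 (d = 25*2 = 50)
a = 4784/1819 (a = -27*1/107 - 147*(-1/51) = -27/107 + 49/17 = 4784/1819 ≈ 2.6300)
u(v) = (4784/1819 + v)/(256 + v) (u(v) = (v + 4784/1819)/(v + 256) = (4784/1819 + v)/(256 + v))
1/u(d) = 1/((4784/1819 + 50)/(256 + 50)) = 1/((95734/1819)/306) = 1/((1/306)*(95734/1819)) = 1/(47867/278307) = 278307/47867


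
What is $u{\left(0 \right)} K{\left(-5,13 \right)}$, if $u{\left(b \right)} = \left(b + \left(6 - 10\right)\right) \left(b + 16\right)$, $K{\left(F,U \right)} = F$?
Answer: $320$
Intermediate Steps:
$u{\left(b \right)} = \left(-4 + b\right) \left(16 + b\right)$ ($u{\left(b \right)} = \left(b + \left(6 - 10\right)\right) \left(16 + b\right) = \left(b - 4\right) \left(16 + b\right) = \left(-4 + b\right) \left(16 + b\right)$)
$u{\left(0 \right)} K{\left(-5,13 \right)} = \left(-64 + 0^{2} + 12 \cdot 0\right) \left(-5\right) = \left(-64 + 0 + 0\right) \left(-5\right) = \left(-64\right) \left(-5\right) = 320$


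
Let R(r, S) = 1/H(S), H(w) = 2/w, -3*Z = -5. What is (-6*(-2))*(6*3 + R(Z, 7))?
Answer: 258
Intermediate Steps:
Z = 5/3 (Z = -⅓*(-5) = 5/3 ≈ 1.6667)
R(r, S) = S/2 (R(r, S) = 1/(2/S) = S/2)
(-6*(-2))*(6*3 + R(Z, 7)) = (-6*(-2))*(6*3 + (½)*7) = 12*(18 + 7/2) = 12*(43/2) = 258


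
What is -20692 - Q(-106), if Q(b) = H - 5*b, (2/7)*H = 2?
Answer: -21229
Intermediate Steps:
H = 7 (H = (7/2)*2 = 7)
Q(b) = 7 - 5*b
-20692 - Q(-106) = -20692 - (7 - 5*(-106)) = -20692 - (7 + 530) = -20692 - 1*537 = -20692 - 537 = -21229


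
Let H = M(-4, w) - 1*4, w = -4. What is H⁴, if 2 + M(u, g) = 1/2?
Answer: 14641/16 ≈ 915.06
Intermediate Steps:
M(u, g) = -3/2 (M(u, g) = -2 + 1/2 = -2 + ½ = -3/2)
H = -11/2 (H = -3/2 - 1*4 = -3/2 - 4 = -11/2 ≈ -5.5000)
H⁴ = (-11/2)⁴ = 14641/16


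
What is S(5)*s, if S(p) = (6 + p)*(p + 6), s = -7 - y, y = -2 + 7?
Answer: -1452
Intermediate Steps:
y = 5
s = -12 (s = -7 - 1*5 = -7 - 5 = -12)
S(p) = (6 + p)**2 (S(p) = (6 + p)*(6 + p) = (6 + p)**2)
S(5)*s = (6 + 5)**2*(-12) = 11**2*(-12) = 121*(-12) = -1452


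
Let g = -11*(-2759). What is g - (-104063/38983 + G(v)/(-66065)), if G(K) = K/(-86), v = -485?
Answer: 1344490472784691/44297084594 ≈ 30352.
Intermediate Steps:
G(K) = -K/86 (G(K) = K*(-1/86) = -K/86)
g = 30349
g - (-104063/38983 + G(v)/(-66065)) = 30349 - (-104063/38983 - 1/86*(-485)/(-66065)) = 30349 - (-104063*1/38983 + (485/86)*(-1/66065)) = 30349 - (-104063/38983 - 97/1136318) = 30349 - 1*(-118252441385/44297084594) = 30349 + 118252441385/44297084594 = 1344490472784691/44297084594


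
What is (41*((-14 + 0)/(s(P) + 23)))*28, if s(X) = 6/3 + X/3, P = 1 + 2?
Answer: -8036/13 ≈ -618.15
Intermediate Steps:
P = 3
s(X) = 2 + X/3 (s(X) = 6*(⅓) + X*(⅓) = 2 + X/3)
(41*((-14 + 0)/(s(P) + 23)))*28 = (41*((-14 + 0)/((2 + (⅓)*3) + 23)))*28 = (41*(-14/((2 + 1) + 23)))*28 = (41*(-14/(3 + 23)))*28 = (41*(-14/26))*28 = (41*(-14*1/26))*28 = (41*(-7/13))*28 = -287/13*28 = -8036/13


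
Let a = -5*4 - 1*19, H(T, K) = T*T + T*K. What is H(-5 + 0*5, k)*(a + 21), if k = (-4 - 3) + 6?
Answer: -540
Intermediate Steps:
k = -1 (k = -7 + 6 = -1)
H(T, K) = T² + K*T
a = -39 (a = -20 - 19 = -39)
H(-5 + 0*5, k)*(a + 21) = ((-5 + 0*5)*(-1 + (-5 + 0*5)))*(-39 + 21) = ((-5 + 0)*(-1 + (-5 + 0)))*(-18) = -5*(-1 - 5)*(-18) = -5*(-6)*(-18) = 30*(-18) = -540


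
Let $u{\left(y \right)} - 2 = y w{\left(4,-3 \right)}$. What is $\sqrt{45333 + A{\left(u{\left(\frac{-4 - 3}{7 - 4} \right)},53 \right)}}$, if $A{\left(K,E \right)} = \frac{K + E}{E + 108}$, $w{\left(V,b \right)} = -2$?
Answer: $\frac{\sqrt{10575776694}}{483} \approx 212.92$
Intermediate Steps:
$u{\left(y \right)} = 2 - 2 y$ ($u{\left(y \right)} = 2 + y \left(-2\right) = 2 - 2 y$)
$A{\left(K,E \right)} = \frac{E + K}{108 + E}$
$\sqrt{45333 + A{\left(u{\left(\frac{-4 - 3}{7 - 4} \right)},53 \right)}} = \sqrt{45333 + \frac{53 - \left(-2 + 2 \frac{-4 - 3}{7 - 4}\right)}{108 + 53}} = \sqrt{45333 + \frac{53 - \left(-2 + 2 \left(- \frac{7}{3}\right)\right)}{161}} = \sqrt{45333 + \frac{53 - \left(-2 + 2 \left(\left(-7\right) \frac{1}{3}\right)\right)}{161}} = \sqrt{45333 + \frac{53 + \left(2 - - \frac{14}{3}\right)}{161}} = \sqrt{45333 + \frac{53 + \left(2 + \frac{14}{3}\right)}{161}} = \sqrt{45333 + \frac{53 + \frac{20}{3}}{161}} = \sqrt{45333 + \frac{1}{161} \cdot \frac{179}{3}} = \sqrt{45333 + \frac{179}{483}} = \sqrt{\frac{21896018}{483}} = \frac{\sqrt{10575776694}}{483}$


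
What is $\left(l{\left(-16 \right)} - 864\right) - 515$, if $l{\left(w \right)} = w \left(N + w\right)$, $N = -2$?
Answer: $-1091$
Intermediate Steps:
$l{\left(w \right)} = w \left(-2 + w\right)$
$\left(l{\left(-16 \right)} - 864\right) - 515 = \left(- 16 \left(-2 - 16\right) - 864\right) - 515 = \left(\left(-16\right) \left(-18\right) - 864\right) - 515 = \left(288 - 864\right) - 515 = -576 - 515 = -1091$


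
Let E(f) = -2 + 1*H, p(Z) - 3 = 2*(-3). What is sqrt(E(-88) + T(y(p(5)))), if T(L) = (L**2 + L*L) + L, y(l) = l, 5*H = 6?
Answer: sqrt(355)/5 ≈ 3.7683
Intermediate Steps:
H = 6/5 (H = (1/5)*6 = 6/5 ≈ 1.2000)
p(Z) = -3 (p(Z) = 3 + 2*(-3) = 3 - 6 = -3)
E(f) = -4/5 (E(f) = -2 + 1*(6/5) = -2 + 6/5 = -4/5)
T(L) = L + 2*L**2 (T(L) = (L**2 + L**2) + L = 2*L**2 + L = L + 2*L**2)
sqrt(E(-88) + T(y(p(5)))) = sqrt(-4/5 - 3*(1 + 2*(-3))) = sqrt(-4/5 - 3*(1 - 6)) = sqrt(-4/5 - 3*(-5)) = sqrt(-4/5 + 15) = sqrt(71/5) = sqrt(355)/5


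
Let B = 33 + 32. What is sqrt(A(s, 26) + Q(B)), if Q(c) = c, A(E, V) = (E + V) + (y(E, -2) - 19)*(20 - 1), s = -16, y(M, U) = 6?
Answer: 2*I*sqrt(43) ≈ 13.115*I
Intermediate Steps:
A(E, V) = -247 + E + V (A(E, V) = (E + V) + (6 - 19)*(20 - 1) = (E + V) - 13*19 = (E + V) - 247 = -247 + E + V)
B = 65
sqrt(A(s, 26) + Q(B)) = sqrt((-247 - 16 + 26) + 65) = sqrt(-237 + 65) = sqrt(-172) = 2*I*sqrt(43)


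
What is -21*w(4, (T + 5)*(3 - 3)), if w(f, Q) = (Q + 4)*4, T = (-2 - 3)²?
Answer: -336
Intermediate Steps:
T = 25 (T = (-5)² = 25)
w(f, Q) = 16 + 4*Q (w(f, Q) = (4 + Q)*4 = 16 + 4*Q)
-21*w(4, (T + 5)*(3 - 3)) = -21*(16 + 4*((25 + 5)*(3 - 3))) = -21*(16 + 4*(30*0)) = -21*(16 + 4*0) = -21*(16 + 0) = -21*16 = -336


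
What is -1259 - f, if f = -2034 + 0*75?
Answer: 775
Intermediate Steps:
f = -2034 (f = -2034 + 0 = -2034)
-1259 - f = -1259 - 1*(-2034) = -1259 + 2034 = 775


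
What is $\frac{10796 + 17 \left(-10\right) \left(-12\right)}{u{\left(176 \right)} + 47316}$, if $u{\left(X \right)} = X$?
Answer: $\frac{3209}{11873} \approx 0.27028$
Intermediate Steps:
$\frac{10796 + 17 \left(-10\right) \left(-12\right)}{u{\left(176 \right)} + 47316} = \frac{10796 + 17 \left(-10\right) \left(-12\right)}{176 + 47316} = \frac{10796 - -2040}{47492} = \left(10796 + 2040\right) \frac{1}{47492} = 12836 \cdot \frac{1}{47492} = \frac{3209}{11873}$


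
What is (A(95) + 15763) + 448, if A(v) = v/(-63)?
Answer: 1021198/63 ≈ 16209.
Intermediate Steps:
A(v) = -v/63 (A(v) = v*(-1/63) = -v/63)
(A(95) + 15763) + 448 = (-1/63*95 + 15763) + 448 = (-95/63 + 15763) + 448 = 992974/63 + 448 = 1021198/63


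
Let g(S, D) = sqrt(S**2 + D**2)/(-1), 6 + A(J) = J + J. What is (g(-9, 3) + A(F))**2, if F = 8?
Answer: 190 - 60*sqrt(10) ≈ 0.26334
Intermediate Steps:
A(J) = -6 + 2*J (A(J) = -6 + (J + J) = -6 + 2*J)
g(S, D) = -sqrt(D**2 + S**2) (g(S, D) = sqrt(D**2 + S**2)*(-1) = -sqrt(D**2 + S**2))
(g(-9, 3) + A(F))**2 = (-sqrt(3**2 + (-9)**2) + (-6 + 2*8))**2 = (-sqrt(9 + 81) + (-6 + 16))**2 = (-sqrt(90) + 10)**2 = (-3*sqrt(10) + 10)**2 = (10 - 3*sqrt(10))**2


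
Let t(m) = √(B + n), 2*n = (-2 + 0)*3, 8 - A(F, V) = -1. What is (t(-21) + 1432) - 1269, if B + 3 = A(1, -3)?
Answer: 163 + √3 ≈ 164.73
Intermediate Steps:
A(F, V) = 9 (A(F, V) = 8 - 1*(-1) = 8 + 1 = 9)
B = 6 (B = -3 + 9 = 6)
n = -3 (n = ((-2 + 0)*3)/2 = (-2*3)/2 = (½)*(-6) = -3)
t(m) = √3 (t(m) = √(6 - 3) = √3)
(t(-21) + 1432) - 1269 = (√3 + 1432) - 1269 = (1432 + √3) - 1269 = 163 + √3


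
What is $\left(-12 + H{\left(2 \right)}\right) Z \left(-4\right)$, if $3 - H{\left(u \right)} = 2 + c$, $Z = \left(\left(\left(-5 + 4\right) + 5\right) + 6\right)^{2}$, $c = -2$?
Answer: $3600$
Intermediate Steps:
$Z = 100$ ($Z = \left(\left(-1 + 5\right) + 6\right)^{2} = \left(4 + 6\right)^{2} = 10^{2} = 100$)
$H{\left(u \right)} = 3$ ($H{\left(u \right)} = 3 - \left(2 - 2\right) = 3 - 0 = 3 + 0 = 3$)
$\left(-12 + H{\left(2 \right)}\right) Z \left(-4\right) = \left(-12 + 3\right) 100 \left(-4\right) = \left(-9\right) \left(-400\right) = 3600$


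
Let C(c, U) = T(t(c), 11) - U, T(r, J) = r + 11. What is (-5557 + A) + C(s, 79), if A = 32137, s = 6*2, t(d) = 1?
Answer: 26513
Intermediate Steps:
s = 12
T(r, J) = 11 + r
C(c, U) = 12 - U (C(c, U) = (11 + 1) - U = 12 - U)
(-5557 + A) + C(s, 79) = (-5557 + 32137) + (12 - 1*79) = 26580 + (12 - 79) = 26580 - 67 = 26513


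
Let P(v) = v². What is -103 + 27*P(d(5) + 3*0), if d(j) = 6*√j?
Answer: 4757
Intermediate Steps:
-103 + 27*P(d(5) + 3*0) = -103 + 27*(6*√5 + 3*0)² = -103 + 27*(6*√5 + 0)² = -103 + 27*(6*√5)² = -103 + 27*180 = -103 + 4860 = 4757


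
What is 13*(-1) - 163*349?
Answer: -56900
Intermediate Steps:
13*(-1) - 163*349 = -13 - 56887 = -56900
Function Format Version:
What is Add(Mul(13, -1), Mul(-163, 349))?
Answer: -56900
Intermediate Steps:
Add(Mul(13, -1), Mul(-163, 349)) = Add(-13, -56887) = -56900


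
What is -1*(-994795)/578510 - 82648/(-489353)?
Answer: 106923722423/56619120806 ≈ 1.8885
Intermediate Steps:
-1*(-994795)/578510 - 82648/(-489353) = 994795*(1/578510) - 82648*(-1/489353) = 198959/115702 + 82648/489353 = 106923722423/56619120806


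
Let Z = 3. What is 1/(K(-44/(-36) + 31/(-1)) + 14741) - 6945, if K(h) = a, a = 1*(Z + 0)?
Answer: -102397079/14744 ≈ -6945.0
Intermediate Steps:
a = 3 (a = 1*(3 + 0) = 1*3 = 3)
K(h) = 3
1/(K(-44/(-36) + 31/(-1)) + 14741) - 6945 = 1/(3 + 14741) - 6945 = 1/14744 - 6945 = -102397079/14744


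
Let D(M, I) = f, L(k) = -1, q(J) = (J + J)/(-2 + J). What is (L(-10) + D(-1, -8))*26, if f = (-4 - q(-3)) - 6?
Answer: -1586/5 ≈ -317.20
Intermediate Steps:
q(J) = 2*J/(-2 + J) (q(J) = (2*J)/(-2 + J) = 2*J/(-2 + J))
f = -56/5 (f = (-4 - 2*(-3)/(-2 - 3)) - 6 = (-4 - 2*(-3)/(-5)) - 6 = (-4 - 2*(-3)*(-1)/5) - 6 = (-4 - 1*6/5) - 6 = (-4 - 6/5) - 6 = -26/5 - 6 = -56/5 ≈ -11.200)
D(M, I) = -56/5
(L(-10) + D(-1, -8))*26 = (-1 - 56/5)*26 = -61/5*26 = -1586/5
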